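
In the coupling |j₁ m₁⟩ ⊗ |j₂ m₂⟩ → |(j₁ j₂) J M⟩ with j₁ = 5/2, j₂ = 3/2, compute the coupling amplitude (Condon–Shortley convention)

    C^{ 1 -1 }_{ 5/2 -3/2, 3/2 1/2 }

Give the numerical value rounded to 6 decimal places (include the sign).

+0.547723

√[3·3!2!0!/6! · 1!4!2!1!0!2!] = √(24/5)
  +(−1)^2/∏(2,1,2,0,0,0)! = 1/4  (running 1/4)
⟨..|..⟩ = √(24/5)·(1/4) = +0.547723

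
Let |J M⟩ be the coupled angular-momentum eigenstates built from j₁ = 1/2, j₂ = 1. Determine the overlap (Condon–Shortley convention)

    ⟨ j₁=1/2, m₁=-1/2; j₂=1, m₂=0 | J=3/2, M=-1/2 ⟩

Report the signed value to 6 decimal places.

+0.816497

√[4·0!1!2!/4! · 0!1!1!1!1!2!] = √(2/3)
  +(−1)^0/∏(0,0,1,1,0,1)! = 1  (running 1)
⟨..|..⟩ = √(2/3)·(1) = +0.816497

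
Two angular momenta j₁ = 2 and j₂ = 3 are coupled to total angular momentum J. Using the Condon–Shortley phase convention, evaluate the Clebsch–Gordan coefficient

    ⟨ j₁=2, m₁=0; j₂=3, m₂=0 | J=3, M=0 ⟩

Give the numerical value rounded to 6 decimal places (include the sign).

j₁+j₂−J=2  J+j₁−j₂=2  J−j₁+j₂=4  j₁+j₂+J+1=9
(j₁±m₁, j₂±m₂, J±M) = (2,2,3,3,3,3)
P² = 48/5
sum k=0..2:
  [0] +1/24 = 1/24
  [1] −1/4 = -1/4
  [2] +1/24 = 1/24
S = -1/6
C² = P²·S² = 4/15 ; C = -0.516398

−√(4/15) = -0.516398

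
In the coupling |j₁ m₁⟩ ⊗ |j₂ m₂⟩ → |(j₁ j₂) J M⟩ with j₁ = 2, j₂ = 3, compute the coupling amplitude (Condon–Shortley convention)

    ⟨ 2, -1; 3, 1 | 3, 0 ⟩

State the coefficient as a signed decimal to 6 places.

triangle: 2!·2!·4!/9! = 96/362880
(j±m)!: 1!·3!·4!·2!·3!·3! = 10368
prefactor² = (2J+1)·Δ·N² = 96/5
  k=1: −1/(1!·1!·2!·3!·0!·1!) = -1/12
  k=2: +1/(2!·0!·1!·2!·1!·2!) = 1/8
Σ = 1/24  ⇒  CG² = 96/5·1/24² = 1/30
CG = +√(1/30) = +0.182574

+√(1/30) ≈ +0.182574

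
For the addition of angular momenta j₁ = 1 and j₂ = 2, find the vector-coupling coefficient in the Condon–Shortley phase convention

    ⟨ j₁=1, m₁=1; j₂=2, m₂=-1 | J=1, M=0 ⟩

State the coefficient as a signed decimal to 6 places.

√[3·2!0!2!/5! · 2!0!1!3!1!1!] = √(6/5)
  +(−1)^0/∏(0,2,0,1,0,1)! = 1/2  (running 1/2)
⟨..|..⟩ = √(6/5)·(1/2) = +0.547723

+√(3/10) = +0.547723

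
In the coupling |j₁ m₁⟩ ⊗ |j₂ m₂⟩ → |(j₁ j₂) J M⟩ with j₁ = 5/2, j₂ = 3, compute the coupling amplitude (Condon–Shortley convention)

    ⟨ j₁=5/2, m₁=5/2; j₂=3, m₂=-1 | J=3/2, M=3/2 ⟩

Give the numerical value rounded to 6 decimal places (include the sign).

triangle: 4!·1!·2!/8! = 48/40320
(j±m)!: 5!·0!·2!·4!·3!·0! = 34560
prefactor² = (2J+1)·Δ·N² = 1152/7
  k=0: +1/(0!·4!·0!·2!·1!·0!) = 1/48
Σ = 1/48  ⇒  CG² = 1152/7·1/48² = 1/14
CG = +√(1/14) = +0.267261

+√(1/14) = +0.267261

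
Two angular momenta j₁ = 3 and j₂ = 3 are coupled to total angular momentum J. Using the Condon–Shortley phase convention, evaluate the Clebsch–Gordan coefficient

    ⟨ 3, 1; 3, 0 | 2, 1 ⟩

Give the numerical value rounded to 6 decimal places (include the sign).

+√(1/42) = +0.154303

√[5·4!2!2!/9! · 4!2!3!3!3!1!] = √(96/7)
  +(−1)^1/∏(1,3,1,2,1,0)! = -1/12  (running -1/12)
  +(−1)^2/∏(2,2,0,1,2,1)! = 1/8  (running 1/24)
⟨..|..⟩ = √(96/7)·(1/24) = +0.154303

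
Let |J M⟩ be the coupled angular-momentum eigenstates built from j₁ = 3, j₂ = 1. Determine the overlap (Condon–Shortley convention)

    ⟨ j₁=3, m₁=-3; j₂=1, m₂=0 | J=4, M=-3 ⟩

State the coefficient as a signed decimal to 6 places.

triangle: 0!×6!×2!/9! = 1440/362880
(j±m)!: 0!×6!×1!×1!×1!×7! = 3628800
prefactor² = (2J+1)×Δ×N² = 129600
  k=0: +1/(0!×0!×6!×1!×0!×1!) = 1/720
Σ = 1/720  ⇒  CG² = 129600×1/720² = 1/4
CG = +√(1/4) = +0.500000

+√(1/4) ≈ +0.500000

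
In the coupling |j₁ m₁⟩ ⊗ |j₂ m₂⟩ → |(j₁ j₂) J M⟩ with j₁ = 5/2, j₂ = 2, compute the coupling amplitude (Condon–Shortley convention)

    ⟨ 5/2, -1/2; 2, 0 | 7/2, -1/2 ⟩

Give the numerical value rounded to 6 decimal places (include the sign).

triangle: 1!*4!*3!/9! = 144/362880
(j±m)!: 2!*3!*2!*2!*3!*4! = 6912
prefactor² = (2J+1)*Δ*N² = 768/35
  k=0: +1/(0!*1!*3!*2!*1!*1!) = 1/12
  k=1: −1/(1!*0!*2!*1!*2!*2!) = -1/8
Σ = -1/24  ⇒  CG² = 768/35*(-1/24)² = 4/105
CG = −√(4/105) = -0.195180

−√(4/105) ≈ -0.195180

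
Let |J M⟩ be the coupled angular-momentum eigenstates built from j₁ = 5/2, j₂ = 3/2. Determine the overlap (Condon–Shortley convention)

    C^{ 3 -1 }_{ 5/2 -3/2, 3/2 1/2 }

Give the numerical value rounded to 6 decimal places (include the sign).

−√(49/120) = -0.639010

√[7·1!4!2!/8! · 1!4!2!1!2!4!] = √(96/5)
  +(−1)^0/∏(0,1,4,2,0,0)! = 1/48  (running 1/48)
  +(−1)^1/∏(1,0,3,1,1,1)! = -1/6  (running -7/48)
⟨..|..⟩ = √(96/5)·(-7/48) = -0.639010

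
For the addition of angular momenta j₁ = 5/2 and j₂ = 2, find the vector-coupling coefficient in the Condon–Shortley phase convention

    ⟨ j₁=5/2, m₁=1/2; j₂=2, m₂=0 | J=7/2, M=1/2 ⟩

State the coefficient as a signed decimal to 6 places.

j₁+j₂−J=1  J+j₁−j₂=4  J−j₁+j₂=3  j₁+j₂+J+1=9
(j₁±m₁, j₂±m₂, J±M) = (3,2,2,2,4,3)
P² = 768/35
sum k=0..1:
  [0] +1/8 = 1/8
  [1] −1/12 = -1/12
S = 1/24
C² = P²·S² = 4/105 ; C = +0.195180

+√(4/105) ≈ +0.195180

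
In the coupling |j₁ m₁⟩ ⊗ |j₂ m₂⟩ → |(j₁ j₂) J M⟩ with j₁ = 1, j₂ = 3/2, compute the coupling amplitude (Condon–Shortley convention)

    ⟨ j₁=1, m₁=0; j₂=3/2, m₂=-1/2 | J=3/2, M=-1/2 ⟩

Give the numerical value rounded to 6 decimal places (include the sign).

√[4·1!1!2!/5! · 1!1!1!2!1!2!] = √(4/15)
  +(−1)^0/∏(0,1,1,1,0,1)! = 1  (running 1)
  +(−1)^1/∏(1,0,0,0,1,2)! = -1/2  (running 1/2)
⟨..|..⟩ = √(4/15)·(1/2) = +0.258199

+√(1/15) = +0.258199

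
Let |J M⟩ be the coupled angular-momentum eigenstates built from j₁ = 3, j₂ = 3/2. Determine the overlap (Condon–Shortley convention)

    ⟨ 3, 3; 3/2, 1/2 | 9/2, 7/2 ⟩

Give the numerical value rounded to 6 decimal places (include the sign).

+0.577350

triangle: 0!×6!×3!/10! = 4320/3628800
(j±m)!: 6!×0!×2!×1!×8!×1! = 58060800
prefactor² = (2J+1)×Δ×N² = 691200
  k=0: +1/(0!×0!×0!×2!×6!×1!) = 1/1440
Σ = 1/1440  ⇒  CG² = 691200×1/1440² = 1/3
CG = +√(1/3) = +0.577350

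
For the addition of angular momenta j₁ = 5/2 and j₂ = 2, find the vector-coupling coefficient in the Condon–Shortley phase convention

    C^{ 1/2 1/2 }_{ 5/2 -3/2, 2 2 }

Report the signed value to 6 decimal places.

triangle: 4!×1!×0!/6! = 24/720
(j±m)!: 1!×4!×4!×0!×1!×0! = 576
prefactor² = (2J+1)×Δ×N² = 192/5
  k=4: +1/(4!×0!×0!×0!×1!×0!) = 1/24
Σ = 1/24  ⇒  CG² = 192/5×1/24² = 1/15
CG = +√(1/15) = +0.258199

+0.258199  (= +√(1/15))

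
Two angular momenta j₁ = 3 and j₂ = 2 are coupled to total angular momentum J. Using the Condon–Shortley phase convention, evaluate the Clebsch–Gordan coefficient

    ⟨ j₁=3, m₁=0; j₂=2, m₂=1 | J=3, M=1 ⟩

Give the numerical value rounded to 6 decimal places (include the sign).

−√(1/30) ≈ -0.182574

triangle: 2!·4!·2!/9! = 96/362880
(j±m)!: 3!·3!·3!·1!·4!·2! = 10368
prefactor² = (2J+1)·Δ·N² = 96/5
  k=1: −1/(1!·1!·2!·2!·2!·0!) = -1/8
  k=2: +1/(2!·0!·1!·1!·3!·1!) = 1/12
Σ = -1/24  ⇒  CG² = 96/5·(-1/24)² = 1/30
CG = −√(1/30) = -0.182574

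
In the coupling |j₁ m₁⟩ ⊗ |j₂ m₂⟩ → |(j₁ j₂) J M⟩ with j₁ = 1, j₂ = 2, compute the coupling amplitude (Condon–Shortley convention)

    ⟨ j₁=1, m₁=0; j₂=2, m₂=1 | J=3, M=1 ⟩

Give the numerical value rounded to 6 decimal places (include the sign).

√[7·0!2!4!/7! · 1!1!3!1!4!2!] = √(96/5)
  +(−1)^0/∏(0,0,1,3,1,1)! = 1/6  (running 1/6)
⟨..|..⟩ = √(96/5)·(1/6) = +0.730297

+√(8/15) ≈ +0.730297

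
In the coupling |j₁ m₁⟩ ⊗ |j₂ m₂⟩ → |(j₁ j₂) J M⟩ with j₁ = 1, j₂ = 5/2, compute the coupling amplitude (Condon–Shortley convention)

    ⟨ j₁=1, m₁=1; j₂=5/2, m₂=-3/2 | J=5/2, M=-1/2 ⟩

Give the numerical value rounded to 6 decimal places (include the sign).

√[6·1!1!4!/7! · 2!0!1!4!2!3!] = √(576/35)
  +(−1)^0/∏(0,1,0,1,1,3)! = 1/6  (running 1/6)
⟨..|..⟩ = √(576/35)·(1/6) = +0.676123

+0.676123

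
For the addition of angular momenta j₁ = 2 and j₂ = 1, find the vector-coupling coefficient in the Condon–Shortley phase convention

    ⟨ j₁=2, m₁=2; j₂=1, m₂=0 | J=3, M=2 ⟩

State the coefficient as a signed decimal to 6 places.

triangle: 0!×4!×2!/7! = 48/5040
(j±m)!: 4!×0!×1!×1!×5!×1! = 2880
prefactor² = (2J+1)×Δ×N² = 192
  k=0: +1/(0!×0!×0!×1!×4!×1!) = 1/24
Σ = 1/24  ⇒  CG² = 192×1/24² = 1/3
CG = +√(1/3) = +0.577350

+0.577350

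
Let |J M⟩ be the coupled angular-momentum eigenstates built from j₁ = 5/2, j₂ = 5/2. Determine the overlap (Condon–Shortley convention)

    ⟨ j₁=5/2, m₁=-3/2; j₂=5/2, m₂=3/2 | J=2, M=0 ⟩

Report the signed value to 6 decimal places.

triangle: 3!×2!×2!/8! = 24/40320
(j±m)!: 1!×4!×4!×1!×2!×2! = 2304
prefactor² = (2J+1)×Δ×N² = 48/7
  k=2: +1/(2!×1!×2!×2!×0!×0!) = 1/8
  k=3: −1/(3!×0!×1!×1!×1!×1!) = -1/6
Σ = -1/24  ⇒  CG² = 48/7×(-1/24)² = 1/84
CG = −√(1/84) = -0.109109

-0.109109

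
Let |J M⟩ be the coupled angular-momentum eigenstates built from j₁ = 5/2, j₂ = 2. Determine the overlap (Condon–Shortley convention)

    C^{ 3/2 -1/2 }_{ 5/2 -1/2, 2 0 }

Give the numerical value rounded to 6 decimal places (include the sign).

+√(2/35) = +0.239046

triangle: 3!·2!·1!/7! = 12/5040
(j±m)!: 2!·3!·2!·2!·1!·2! = 96
prefactor² = (2J+1)·Δ·N² = 32/35
  k=1: −1/(1!·2!·2!·1!·0!·0!) = -1/4
  k=2: +1/(2!·1!·1!·0!·1!·1!) = 1/2
Σ = 1/4  ⇒  CG² = 32/35·1/4² = 2/35
CG = +√(2/35) = +0.239046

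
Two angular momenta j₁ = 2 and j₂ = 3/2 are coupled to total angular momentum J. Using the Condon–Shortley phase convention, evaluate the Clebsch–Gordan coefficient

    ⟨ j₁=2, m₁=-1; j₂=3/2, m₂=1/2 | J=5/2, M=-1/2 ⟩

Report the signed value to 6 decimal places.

-0.597614

√[6·1!3!2!/7! · 1!3!2!1!2!3!] = √(72/35)
  +(−1)^0/∏(0,1,3,2,0,0)! = 1/12  (running 1/12)
  +(−1)^1/∏(1,0,2,1,1,1)! = -1/2  (running -5/12)
⟨..|..⟩ = √(72/35)·(-5/12) = -0.597614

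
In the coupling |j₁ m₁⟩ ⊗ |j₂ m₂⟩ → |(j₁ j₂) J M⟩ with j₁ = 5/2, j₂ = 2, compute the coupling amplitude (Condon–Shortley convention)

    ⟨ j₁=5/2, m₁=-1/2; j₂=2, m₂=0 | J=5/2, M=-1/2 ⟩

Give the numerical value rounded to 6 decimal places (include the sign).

−√(8/35) = -0.478091

triangle: 2!*3!*2!/8! = 24/40320
(j±m)!: 2!*3!*2!*2!*2!*3! = 576
prefactor² = (2J+1)*Δ*N² = 72/35
  k=0: +1/(0!*2!*3!*2!*0!*0!) = 1/24
  k=1: −1/(1!*1!*2!*1!*1!*1!) = -1/2
  k=2: +1/(2!*0!*1!*0!*2!*2!) = 1/8
Σ = -1/3  ⇒  CG² = 72/35*(-1/3)² = 8/35
CG = −√(8/35) = -0.478091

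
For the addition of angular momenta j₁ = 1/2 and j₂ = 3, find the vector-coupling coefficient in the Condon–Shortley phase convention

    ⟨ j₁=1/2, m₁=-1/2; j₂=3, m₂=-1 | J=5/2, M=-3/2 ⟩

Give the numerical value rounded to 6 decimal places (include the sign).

j₁+j₂−J=1  J+j₁−j₂=0  J−j₁+j₂=5  j₁+j₂+J+1=7
(j₁±m₁, j₂±m₂, J±M) = (0,1,2,4,1,4)
P² = 1152/7
sum k=1..1:
  [1] −1/24 = -1/24
S = -1/24
C² = P²·S² = 2/7 ; C = -0.534522

-0.534522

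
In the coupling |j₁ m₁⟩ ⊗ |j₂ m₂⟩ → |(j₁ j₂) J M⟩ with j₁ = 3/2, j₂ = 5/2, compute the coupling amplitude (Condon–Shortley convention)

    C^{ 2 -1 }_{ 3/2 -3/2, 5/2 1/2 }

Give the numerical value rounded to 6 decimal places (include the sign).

triangle: 2!×1!×3!/7! = 12/5040
(j±m)!: 0!×3!×3!×2!×1!×3! = 432
prefactor² = (2J+1)×Δ×N² = 36/7
  k=2: +1/(2!×0!×1!×1!×0!×2!) = 1/4
Σ = 1/4  ⇒  CG² = 36/7×1/4² = 9/28
CG = +√(9/28) = +0.566947

+0.566947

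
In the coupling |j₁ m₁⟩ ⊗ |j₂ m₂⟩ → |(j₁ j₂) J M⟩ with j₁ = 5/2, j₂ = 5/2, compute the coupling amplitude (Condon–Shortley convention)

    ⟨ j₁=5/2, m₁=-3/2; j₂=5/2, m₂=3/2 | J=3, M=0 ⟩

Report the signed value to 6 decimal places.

triangle: 2!×3!×3!/9! = 72/362880
(j±m)!: 1!×4!×4!×1!×3!×3! = 20736
prefactor² = (2J+1)×Δ×N² = 144/5
  k=1: −1/(1!×1!×3!×3!×0!×0!) = -1/36
  k=2: +1/(2!×0!×2!×2!×1!×1!) = 1/8
Σ = 7/72  ⇒  CG² = 144/5×7/72² = 49/180
CG = +√(49/180) = +0.521749

+√(49/180) = +0.521749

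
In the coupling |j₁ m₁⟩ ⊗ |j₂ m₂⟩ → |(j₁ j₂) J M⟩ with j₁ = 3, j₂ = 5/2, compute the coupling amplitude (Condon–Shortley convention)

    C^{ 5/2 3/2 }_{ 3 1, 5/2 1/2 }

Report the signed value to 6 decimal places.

−√(1/35) ≈ -0.169031

triangle: 3!*3!*2!/9! = 72/362880
(j±m)!: 4!*2!*3!*2!*4!*1! = 13824
prefactor² = (2J+1)*Δ*N² = 576/35
  k=1: −1/(1!*2!*1!*2!*2!*0!) = -1/8
  k=2: +1/(2!*1!*0!*1!*3!*1!) = 1/12
Σ = -1/24  ⇒  CG² = 576/35*(-1/24)² = 1/35
CG = −√(1/35) = -0.169031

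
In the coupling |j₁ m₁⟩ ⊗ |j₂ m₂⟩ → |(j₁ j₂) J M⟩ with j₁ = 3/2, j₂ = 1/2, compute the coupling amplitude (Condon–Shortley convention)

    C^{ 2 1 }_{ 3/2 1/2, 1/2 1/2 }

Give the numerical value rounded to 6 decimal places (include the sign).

+√(3/4) ≈ +0.866025

j₁+j₂−J=0  J+j₁−j₂=3  J−j₁+j₂=1  j₁+j₂+J+1=5
(j₁±m₁, j₂±m₂, J±M) = (2,1,1,0,3,1)
P² = 3
sum k=0..0:
  [0] +1/2 = 1/2
S = 1/2
C² = P²·S² = 3/4 ; C = +0.866025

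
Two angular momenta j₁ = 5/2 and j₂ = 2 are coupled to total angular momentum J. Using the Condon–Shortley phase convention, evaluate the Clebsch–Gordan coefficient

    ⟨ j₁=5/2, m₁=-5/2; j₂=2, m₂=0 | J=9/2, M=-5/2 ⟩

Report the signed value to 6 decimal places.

triangle: 0!×5!×4!/10! = 2880/3628800
(j±m)!: 0!×5!×2!×2!×2!×7! = 4838400
prefactor² = (2J+1)×Δ×N² = 38400
  k=0: +1/(0!×0!×5!×2!×0!×2!) = 1/480
Σ = 1/480  ⇒  CG² = 38400×1/480² = 1/6
CG = +√(1/6) = +0.408248

+√(1/6) ≈ +0.408248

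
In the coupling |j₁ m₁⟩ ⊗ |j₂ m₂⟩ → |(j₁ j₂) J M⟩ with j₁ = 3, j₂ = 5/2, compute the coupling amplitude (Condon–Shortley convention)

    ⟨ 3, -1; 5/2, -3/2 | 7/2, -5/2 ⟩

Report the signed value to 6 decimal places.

−√(10/63) = -0.398410

j₁+j₂−J=2  J+j₁−j₂=4  J−j₁+j₂=3  j₁+j₂+J+1=10
(j₁±m₁, j₂±m₂, J±M) = (2,4,1,4,1,6)
P² = 18432/35
sum k=0..1:
  [0] +1/96 = 1/96
  [1] −1/36 = -1/36
S = -5/288
C² = P²·S² = 10/63 ; C = -0.398410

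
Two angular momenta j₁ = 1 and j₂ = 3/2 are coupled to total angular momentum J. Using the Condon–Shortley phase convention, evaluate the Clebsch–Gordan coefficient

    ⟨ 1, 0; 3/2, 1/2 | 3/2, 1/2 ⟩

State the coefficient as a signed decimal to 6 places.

j₁+j₂−J=1  J+j₁−j₂=1  J−j₁+j₂=2  j₁+j₂+J+1=5
(j₁±m₁, j₂±m₂, J±M) = (1,1,2,1,2,1)
P² = 4/15
sum k=0..1:
  [0] +1/2 = 1/2
  [1] −1/1 = -1
S = -1/2
C² = P²·S² = 1/15 ; C = -0.258199

−√(1/15) = -0.258199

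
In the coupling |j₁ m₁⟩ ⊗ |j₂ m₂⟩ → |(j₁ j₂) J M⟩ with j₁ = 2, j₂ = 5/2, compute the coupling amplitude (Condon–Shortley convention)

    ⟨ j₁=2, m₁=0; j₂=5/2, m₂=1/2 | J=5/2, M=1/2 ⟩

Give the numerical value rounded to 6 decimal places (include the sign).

j₁+j₂−J=2  J+j₁−j₂=2  J−j₁+j₂=3  j₁+j₂+J+1=8
(j₁±m₁, j₂±m₂, J±M) = (2,2,3,2,3,2)
P² = 72/35
sum k=0..2:
  [0] +1/24 = 1/24
  [1] −1/2 = -1/2
  [2] +1/8 = 1/8
S = -1/3
C² = P²·S² = 8/35 ; C = -0.478091

−√(8/35) ≈ -0.478091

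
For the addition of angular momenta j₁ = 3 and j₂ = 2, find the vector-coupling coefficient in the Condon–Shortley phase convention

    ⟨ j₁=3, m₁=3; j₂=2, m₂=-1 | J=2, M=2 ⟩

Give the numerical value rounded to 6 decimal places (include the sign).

√[5·3!3!1!/8! · 6!0!1!3!4!0!] = √(3240/7)
  +(−1)^0/∏(0,3,0,1,3,0)! = 1/36  (running 1/36)
⟨..|..⟩ = √(3240/7)·(1/36) = +0.597614

+√(5/14) = +0.597614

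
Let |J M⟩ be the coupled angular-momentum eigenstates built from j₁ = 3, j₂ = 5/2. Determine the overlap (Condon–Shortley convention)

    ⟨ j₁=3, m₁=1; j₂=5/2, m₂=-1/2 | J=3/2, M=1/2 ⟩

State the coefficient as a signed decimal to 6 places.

j₁+j₂−J=4  J+j₁−j₂=2  J−j₁+j₂=1  j₁+j₂+J+1=8
(j₁±m₁, j₂±m₂, J±M) = (4,2,2,3,2,1)
P² = 192/35
sum k=1..2:
  [1] −1/6 = -1/6
  [2] +1/8 = 1/8
S = -1/24
C² = P²·S² = 1/105 ; C = -0.097590

−√(1/105) = -0.097590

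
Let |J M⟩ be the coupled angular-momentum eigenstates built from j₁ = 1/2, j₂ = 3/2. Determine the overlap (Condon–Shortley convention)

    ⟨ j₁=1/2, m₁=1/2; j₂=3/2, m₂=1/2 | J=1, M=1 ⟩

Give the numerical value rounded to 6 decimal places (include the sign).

+0.500000  (= +√(1/4))

j₁+j₂−J=1  J+j₁−j₂=0  J−j₁+j₂=2  j₁+j₂+J+1=4
(j₁±m₁, j₂±m₂, J±M) = (1,0,2,1,2,0)
P² = 1
sum k=0..0:
  [0] +1/2 = 1/2
S = 1/2
C² = P²·S² = 1/4 ; C = +0.500000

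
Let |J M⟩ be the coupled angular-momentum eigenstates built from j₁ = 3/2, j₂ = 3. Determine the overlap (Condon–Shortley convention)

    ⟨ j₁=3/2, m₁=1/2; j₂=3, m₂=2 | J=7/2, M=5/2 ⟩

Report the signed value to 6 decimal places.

−√(1/7) = -0.377964

triangle: 1!·2!·5!/9! = 240/362880
(j±m)!: 2!·1!·5!·1!·6!·1! = 172800
prefactor² = (2J+1)·Δ·N² = 6400/7
  k=0: +1/(0!·1!·1!·5!·1!·0!) = 1/120
  k=1: −1/(1!·0!·0!·4!·2!·1!) = -1/48
Σ = -1/80  ⇒  CG² = 6400/7·(-1/80)² = 1/7
CG = −√(1/7) = -0.377964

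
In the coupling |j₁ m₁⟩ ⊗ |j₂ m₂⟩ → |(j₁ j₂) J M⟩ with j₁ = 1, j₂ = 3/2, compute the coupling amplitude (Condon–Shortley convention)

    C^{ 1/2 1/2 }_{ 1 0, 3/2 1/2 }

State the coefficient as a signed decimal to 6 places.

triangle: 2!*0!*1!/4! = 2/24
(j±m)!: 1!*1!*2!*1!*1!*0! = 2
prefactor² = (2J+1)*Δ*N² = 1/3
  k=1: −1/(1!*1!*0!*1!*0!*0!) = -1
Σ = -1  ⇒  CG² = 1/3*(-1)² = 1/3
CG = −√(1/3) = -0.577350

−√(1/3) ≈ -0.577350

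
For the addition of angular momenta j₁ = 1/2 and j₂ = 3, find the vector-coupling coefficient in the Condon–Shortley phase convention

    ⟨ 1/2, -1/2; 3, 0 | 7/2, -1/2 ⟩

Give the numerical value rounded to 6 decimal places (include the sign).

+√(4/7) = +0.755929

j₁+j₂−J=0  J+j₁−j₂=1  J−j₁+j₂=6  j₁+j₂+J+1=8
(j₁±m₁, j₂±m₂, J±M) = (0,1,3,3,3,4)
P² = 5184/7
sum k=0..0:
  [0] +1/36 = 1/36
S = 1/36
C² = P²·S² = 4/7 ; C = +0.755929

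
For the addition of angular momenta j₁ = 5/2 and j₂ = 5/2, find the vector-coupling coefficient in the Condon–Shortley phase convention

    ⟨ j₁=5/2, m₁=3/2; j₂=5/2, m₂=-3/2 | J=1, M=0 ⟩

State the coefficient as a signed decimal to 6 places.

j₁+j₂−J=4  J+j₁−j₂=1  J−j₁+j₂=1  j₁+j₂+J+1=7
(j₁±m₁, j₂±m₂, J±M) = (4,1,1,4,1,1)
P² = 288/35
sum k=0..1:
  [0] +1/24 = 1/24
  [1] −1/6 = -1/6
S = -1/8
C² = P²·S² = 9/70 ; C = -0.358569

−√(9/70) = -0.358569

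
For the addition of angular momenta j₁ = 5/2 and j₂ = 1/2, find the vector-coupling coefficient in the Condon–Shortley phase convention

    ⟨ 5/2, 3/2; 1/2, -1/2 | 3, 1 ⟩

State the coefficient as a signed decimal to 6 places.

√[7·0!5!1!/7! · 4!1!0!1!4!2!] = √(192)
  +(−1)^0/∏(0,0,1,0,4,1)! = 1/24  (running 1/24)
⟨..|..⟩ = √(192)·(1/24) = +0.577350

+√(1/3) = +0.577350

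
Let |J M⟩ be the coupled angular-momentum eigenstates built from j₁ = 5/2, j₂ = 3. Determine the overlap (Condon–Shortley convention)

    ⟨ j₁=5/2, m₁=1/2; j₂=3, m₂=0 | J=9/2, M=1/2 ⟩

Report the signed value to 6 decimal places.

+0.208063

triangle: 1!*4!*5!/11! = 2880/39916800
(j±m)!: 3!*2!*3!*3!*5!*4! = 1244160
prefactor² = (2J+1)*Δ*N² = 69120/77
  k=0: +1/(0!*1!*2!*3!*2!*2!) = 1/48
  k=1: −1/(1!*0!*1!*2!*3!*3!) = -1/72
Σ = 1/144  ⇒  CG² = 69120/77*1/144² = 10/231
CG = +√(10/231) = +0.208063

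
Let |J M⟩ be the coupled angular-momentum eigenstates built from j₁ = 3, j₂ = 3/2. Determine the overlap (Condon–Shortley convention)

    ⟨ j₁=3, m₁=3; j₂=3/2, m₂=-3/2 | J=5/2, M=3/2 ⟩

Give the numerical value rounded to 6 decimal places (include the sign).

√[6·2!4!1!/8! · 6!0!0!3!4!1!] = √(5184/7)
  +(−1)^0/∏(0,2,0,0,4,1)! = 1/48  (running 1/48)
⟨..|..⟩ = √(5184/7)·(1/48) = +0.566947

+√(9/28) ≈ +0.566947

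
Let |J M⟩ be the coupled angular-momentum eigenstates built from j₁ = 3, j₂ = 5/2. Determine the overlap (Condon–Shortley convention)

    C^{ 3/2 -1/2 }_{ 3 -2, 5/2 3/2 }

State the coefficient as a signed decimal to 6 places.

-0.218218  (= −√(1/21))

triangle: 4!·2!·1!/8! = 48/40320
(j±m)!: 1!·5!·4!·1!·1!·2! = 5760
prefactor² = (2J+1)·Δ·N² = 192/7
  k=3: −1/(3!·1!·2!·1!·0!·0!) = -1/12
  k=4: +1/(4!·0!·1!·0!·1!·1!) = 1/24
Σ = -1/24  ⇒  CG² = 192/7·(-1/24)² = 1/21
CG = −√(1/21) = -0.218218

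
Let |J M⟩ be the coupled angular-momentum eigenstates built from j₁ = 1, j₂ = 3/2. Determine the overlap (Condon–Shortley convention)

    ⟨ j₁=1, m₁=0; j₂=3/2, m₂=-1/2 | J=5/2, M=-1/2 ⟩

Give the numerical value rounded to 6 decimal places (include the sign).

triangle: 0!·2!·3!/6! = 12/720
(j±m)!: 1!·1!·1!·2!·2!·3! = 24
prefactor² = (2J+1)·Δ·N² = 12/5
  k=0: +1/(0!·0!·1!·1!·1!·2!) = 1/2
Σ = 1/2  ⇒  CG² = 12/5·1/2² = 3/5
CG = +√(3/5) = +0.774597

+0.774597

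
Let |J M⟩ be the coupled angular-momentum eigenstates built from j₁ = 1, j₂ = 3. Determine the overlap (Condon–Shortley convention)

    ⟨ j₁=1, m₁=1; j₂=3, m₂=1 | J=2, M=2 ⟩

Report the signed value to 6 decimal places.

+√(1/21) ≈ +0.218218

√[5·2!0!4!/7! · 2!0!4!2!4!0!] = √(768/7)
  +(−1)^0/∏(0,2,0,4,0,0)! = 1/48  (running 1/48)
⟨..|..⟩ = √(768/7)·(1/48) = +0.218218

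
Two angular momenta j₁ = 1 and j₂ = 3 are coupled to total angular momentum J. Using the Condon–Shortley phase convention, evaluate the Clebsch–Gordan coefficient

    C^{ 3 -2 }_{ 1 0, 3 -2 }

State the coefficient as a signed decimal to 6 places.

√[7·1!1!5!/8! · 1!1!1!5!1!5!] = √(300)
  +(−1)^0/∏(0,1,1,1,0,4)! = 1/24  (running 1/24)
  +(−1)^1/∏(1,0,0,0,1,5)! = -1/120  (running 1/30)
⟨..|..⟩ = √(300)·(1/30) = +0.577350

+√(1/3) = +0.577350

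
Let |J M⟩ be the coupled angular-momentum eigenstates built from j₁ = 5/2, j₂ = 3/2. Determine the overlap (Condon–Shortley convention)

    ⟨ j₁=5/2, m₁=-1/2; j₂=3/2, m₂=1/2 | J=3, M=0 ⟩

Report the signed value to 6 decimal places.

j₁+j₂−J=1  J+j₁−j₂=4  J−j₁+j₂=2  j₁+j₂+J+1=8
(j₁±m₁, j₂±m₂, J±M) = (2,3,2,1,3,3)
P² = 36/5
sum k=0..1:
  [0] +1/12 = 1/12
  [1] −1/4 = -1/4
S = -1/6
C² = P²·S² = 1/5 ; C = -0.447214

-0.447214  (= −√(1/5))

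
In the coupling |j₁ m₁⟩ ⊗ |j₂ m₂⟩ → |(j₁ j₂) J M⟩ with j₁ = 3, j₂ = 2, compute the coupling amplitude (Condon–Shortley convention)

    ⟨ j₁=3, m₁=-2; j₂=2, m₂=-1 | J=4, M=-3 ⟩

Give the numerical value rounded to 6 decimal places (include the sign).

-0.223607

triangle: 1!·5!·3!/10! = 720/3628800
(j±m)!: 1!·5!·1!·3!·1!·7! = 3628800
prefactor² = (2J+1)·Δ·N² = 6480
  k=0: +1/(0!·1!·5!·1!·0!·2!) = 1/240
  k=1: −1/(1!·0!·4!·0!·1!·3!) = -1/144
Σ = -1/360  ⇒  CG² = 6480·(-1/360)² = 1/20
CG = −√(1/20) = -0.223607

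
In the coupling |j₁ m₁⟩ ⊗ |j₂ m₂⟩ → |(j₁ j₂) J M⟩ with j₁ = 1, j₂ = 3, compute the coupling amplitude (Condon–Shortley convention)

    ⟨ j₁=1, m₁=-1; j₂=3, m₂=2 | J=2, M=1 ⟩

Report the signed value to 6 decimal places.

j₁+j₂−J=2  J+j₁−j₂=0  J−j₁+j₂=4  j₁+j₂+J+1=7
(j₁±m₁, j₂±m₂, J±M) = (0,2,5,1,3,1)
P² = 480/7
sum k=2..2:
  [2] +1/12 = 1/12
S = 1/12
C² = P²·S² = 10/21 ; C = +0.690066

+√(10/21) ≈ +0.690066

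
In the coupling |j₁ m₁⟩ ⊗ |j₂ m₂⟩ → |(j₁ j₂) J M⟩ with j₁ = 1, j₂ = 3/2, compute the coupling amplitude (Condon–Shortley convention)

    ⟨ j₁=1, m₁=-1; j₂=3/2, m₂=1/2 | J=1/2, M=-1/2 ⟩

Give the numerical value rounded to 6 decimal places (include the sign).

+0.408248  (= +√(1/6))

√[2·2!0!1!/4! · 0!2!2!1!0!1!] = √(2/3)
  +(−1)^2/∏(2,0,0,0,0,1)! = 1/2  (running 1/2)
⟨..|..⟩ = √(2/3)·(1/2) = +0.408248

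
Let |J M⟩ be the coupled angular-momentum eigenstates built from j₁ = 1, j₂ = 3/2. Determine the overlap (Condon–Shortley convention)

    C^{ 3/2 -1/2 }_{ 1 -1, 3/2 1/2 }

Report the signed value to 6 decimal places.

j₁+j₂−J=1  J+j₁−j₂=1  J−j₁+j₂=2  j₁+j₂+J+1=5
(j₁±m₁, j₂±m₂, J±M) = (0,2,2,1,1,2)
P² = 8/15
sum k=1..1:
  [1] −1/1 = -1
S = -1
C² = P²·S² = 8/15 ; C = -0.730297

-0.730297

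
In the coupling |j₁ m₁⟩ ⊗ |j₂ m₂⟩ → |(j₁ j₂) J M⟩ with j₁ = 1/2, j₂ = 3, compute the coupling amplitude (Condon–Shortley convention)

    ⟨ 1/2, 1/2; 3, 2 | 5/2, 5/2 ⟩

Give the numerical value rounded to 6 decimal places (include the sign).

triangle: 1!×0!×5!/7! = 120/5040
(j±m)!: 1!×0!×5!×1!×5!×0! = 14400
prefactor² = (2J+1)×Δ×N² = 14400/7
  k=0: +1/(0!×1!×0!×5!×0!×0!) = 1/120
Σ = 1/120  ⇒  CG² = 14400/7×1/120² = 1/7
CG = +√(1/7) = +0.377964

+0.377964  (= +√(1/7))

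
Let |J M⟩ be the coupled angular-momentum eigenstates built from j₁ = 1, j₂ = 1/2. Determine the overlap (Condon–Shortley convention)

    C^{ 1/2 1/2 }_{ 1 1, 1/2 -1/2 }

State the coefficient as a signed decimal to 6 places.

j₁+j₂−J=1  J+j₁−j₂=1  J−j₁+j₂=0  j₁+j₂+J+1=3
(j₁±m₁, j₂±m₂, J±M) = (2,0,0,1,1,0)
P² = 2/3
sum k=0..0:
  [0] +1/1 = 1
S = 1
C² = P²·S² = 2/3 ; C = +0.816497

+√(2/3) = +0.816497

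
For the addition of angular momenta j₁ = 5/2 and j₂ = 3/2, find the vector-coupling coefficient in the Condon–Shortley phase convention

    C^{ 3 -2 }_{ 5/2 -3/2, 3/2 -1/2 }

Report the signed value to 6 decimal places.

−√(1/12) ≈ -0.288675

triangle: 1!·4!·2!/8! = 48/40320
(j±m)!: 1!·4!·1!·2!·1!·5! = 5760
prefactor² = (2J+1)·Δ·N² = 48
  k=0: +1/(0!·1!·4!·1!·0!·1!) = 1/24
  k=1: −1/(1!·0!·3!·0!·1!·2!) = -1/12
Σ = -1/24  ⇒  CG² = 48·(-1/24)² = 1/12
CG = −√(1/12) = -0.288675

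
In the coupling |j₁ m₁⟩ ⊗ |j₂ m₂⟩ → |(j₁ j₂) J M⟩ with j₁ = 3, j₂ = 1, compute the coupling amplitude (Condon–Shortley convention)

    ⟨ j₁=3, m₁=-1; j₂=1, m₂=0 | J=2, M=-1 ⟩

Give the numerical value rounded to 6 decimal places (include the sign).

√[5·2!4!0!/7! · 2!4!1!1!1!3!] = √(96/7)
  +(−1)^1/∏(1,1,3,0,1,0)! = -1/6  (running -1/6)
⟨..|..⟩ = √(96/7)·(-1/6) = -0.617213

-0.617213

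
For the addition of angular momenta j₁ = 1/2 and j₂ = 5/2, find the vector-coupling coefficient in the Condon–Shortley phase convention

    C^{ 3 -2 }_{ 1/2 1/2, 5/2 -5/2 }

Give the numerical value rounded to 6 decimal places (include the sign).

+√(1/6) = +0.408248

triangle: 0!×1!×5!/7! = 120/5040
(j±m)!: 1!×0!×0!×5!×1!×5! = 14400
prefactor² = (2J+1)×Δ×N² = 2400
  k=0: +1/(0!×0!×0!×0!×1!×5!) = 1/120
Σ = 1/120  ⇒  CG² = 2400×1/120² = 1/6
CG = +√(1/6) = +0.408248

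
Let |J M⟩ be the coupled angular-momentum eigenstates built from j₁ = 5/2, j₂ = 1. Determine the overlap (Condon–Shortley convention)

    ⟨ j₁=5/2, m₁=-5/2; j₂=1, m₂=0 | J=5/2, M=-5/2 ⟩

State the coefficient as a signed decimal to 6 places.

√[6·1!4!1!/7! · 0!5!1!1!0!5!] = √(2880/7)
  +(−1)^1/∏(1,0,4,0,0,1)! = -1/24  (running -1/24)
⟨..|..⟩ = √(2880/7)·(-1/24) = -0.845154

-0.845154  (= −√(5/7))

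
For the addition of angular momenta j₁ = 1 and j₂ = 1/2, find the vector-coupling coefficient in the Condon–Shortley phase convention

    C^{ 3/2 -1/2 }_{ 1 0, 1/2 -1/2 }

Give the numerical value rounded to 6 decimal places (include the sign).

+0.816497

√[4·0!2!1!/4! · 1!1!0!1!1!2!] = √(2/3)
  +(−1)^0/∏(0,0,1,0,1,1)! = 1  (running 1)
⟨..|..⟩ = √(2/3)·(1) = +0.816497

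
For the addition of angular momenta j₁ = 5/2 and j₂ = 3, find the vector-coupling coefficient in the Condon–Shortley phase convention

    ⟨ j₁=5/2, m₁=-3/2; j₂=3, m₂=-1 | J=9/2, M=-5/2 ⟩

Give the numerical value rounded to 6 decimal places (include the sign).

−√(10/99) ≈ -0.317821

j₁+j₂−J=1  J+j₁−j₂=4  J−j₁+j₂=5  j₁+j₂+J+1=11
(j₁±m₁, j₂±m₂, J±M) = (1,4,2,4,2,7)
P² = 92160/11
sum k=0..1:
  [0] +1/288 = 1/288
  [1] −1/144 = -1/144
S = -1/288
C² = P²·S² = 10/99 ; C = -0.317821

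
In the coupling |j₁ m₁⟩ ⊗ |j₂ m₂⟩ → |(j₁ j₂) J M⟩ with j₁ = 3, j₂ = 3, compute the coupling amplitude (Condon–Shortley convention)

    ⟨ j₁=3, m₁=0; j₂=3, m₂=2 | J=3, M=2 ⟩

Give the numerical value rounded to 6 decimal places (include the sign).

j₁+j₂−J=3  J+j₁−j₂=3  J−j₁+j₂=3  j₁+j₂+J+1=10
(j₁±m₁, j₂±m₂, J±M) = (3,3,5,1,5,1)
P² = 216
sum k=2..3:
  [2] +1/24 = 1/24
  [3] −1/72 = -1/72
S = 1/36
C² = P²·S² = 1/6 ; C = +0.408248

+0.408248  (= +√(1/6))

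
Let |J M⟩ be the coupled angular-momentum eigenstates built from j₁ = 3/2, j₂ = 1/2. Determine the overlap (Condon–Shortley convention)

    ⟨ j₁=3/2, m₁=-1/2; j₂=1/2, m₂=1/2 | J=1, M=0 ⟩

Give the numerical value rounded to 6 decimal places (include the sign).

j₁+j₂−J=1  J+j₁−j₂=2  J−j₁+j₂=0  j₁+j₂+J+1=4
(j₁±m₁, j₂±m₂, J±M) = (1,2,1,0,1,1)
P² = 1/2
sum k=1..1:
  [1] −1/1 = -1
S = -1
C² = P²·S² = 1/2 ; C = -0.707107

-0.707107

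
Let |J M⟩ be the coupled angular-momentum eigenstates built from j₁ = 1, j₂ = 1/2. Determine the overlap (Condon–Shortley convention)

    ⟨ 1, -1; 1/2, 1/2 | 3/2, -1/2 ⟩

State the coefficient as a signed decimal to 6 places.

+0.577350  (= +√(1/3))

triangle: 0!*2!*1!/4! = 2/24
(j±m)!: 0!*2!*1!*0!*1!*2! = 4
prefactor² = (2J+1)*Δ*N² = 4/3
  k=0: +1/(0!*0!*2!*1!*0!*0!) = 1/2
Σ = 1/2  ⇒  CG² = 4/3*1/2² = 1/3
CG = +√(1/3) = +0.577350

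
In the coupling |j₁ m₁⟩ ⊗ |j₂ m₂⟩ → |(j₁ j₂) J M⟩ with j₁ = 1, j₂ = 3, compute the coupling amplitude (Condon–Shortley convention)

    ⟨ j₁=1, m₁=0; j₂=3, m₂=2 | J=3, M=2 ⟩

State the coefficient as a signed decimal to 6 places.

-0.577350

triangle: 1!·1!·5!/8! = 120/40320
(j±m)!: 1!·1!·5!·1!·5!·1! = 14400
prefactor² = (2J+1)·Δ·N² = 300
  k=0: +1/(0!·1!·1!·5!·0!·0!) = 1/120
  k=1: −1/(1!·0!·0!·4!·1!·1!) = -1/24
Σ = -1/30  ⇒  CG² = 300·(-1/30)² = 1/3
CG = −√(1/3) = -0.577350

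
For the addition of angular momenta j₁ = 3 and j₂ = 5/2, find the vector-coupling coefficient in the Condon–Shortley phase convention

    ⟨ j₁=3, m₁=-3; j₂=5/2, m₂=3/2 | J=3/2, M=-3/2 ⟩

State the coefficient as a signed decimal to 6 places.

triangle: 4!·2!·1!/8! = 48/40320
(j±m)!: 0!·6!·4!·1!·0!·3! = 103680
prefactor² = (2J+1)·Δ·N² = 3456/7
  k=4: +1/(4!·0!·2!·0!·0!·1!) = 1/48
Σ = 1/48  ⇒  CG² = 3456/7·1/48² = 3/14
CG = +√(3/14) = +0.462910

+0.462910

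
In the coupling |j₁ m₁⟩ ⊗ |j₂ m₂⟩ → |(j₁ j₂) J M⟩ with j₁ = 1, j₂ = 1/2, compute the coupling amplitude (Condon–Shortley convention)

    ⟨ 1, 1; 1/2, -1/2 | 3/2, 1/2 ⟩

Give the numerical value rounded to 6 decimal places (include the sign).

triangle: 0!*2!*1!/4! = 2/24
(j±m)!: 2!*0!*0!*1!*2!*1! = 4
prefactor² = (2J+1)*Δ*N² = 4/3
  k=0: +1/(0!*0!*0!*0!*2!*1!) = 1/2
Σ = 1/2  ⇒  CG² = 4/3*1/2² = 1/3
CG = +√(1/3) = +0.577350

+0.577350  (= +√(1/3))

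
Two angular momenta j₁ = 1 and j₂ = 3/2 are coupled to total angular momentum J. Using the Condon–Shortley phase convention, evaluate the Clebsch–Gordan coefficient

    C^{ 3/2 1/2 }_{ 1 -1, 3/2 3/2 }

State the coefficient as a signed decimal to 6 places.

j₁+j₂−J=1  J+j₁−j₂=1  J−j₁+j₂=2  j₁+j₂+J+1=5
(j₁±m₁, j₂±m₂, J±M) = (0,2,3,0,2,1)
P² = 8/5
sum k=1..1:
  [1] −1/2 = -1/2
S = -1/2
C² = P²·S² = 2/5 ; C = -0.632456

−√(2/5) ≈ -0.632456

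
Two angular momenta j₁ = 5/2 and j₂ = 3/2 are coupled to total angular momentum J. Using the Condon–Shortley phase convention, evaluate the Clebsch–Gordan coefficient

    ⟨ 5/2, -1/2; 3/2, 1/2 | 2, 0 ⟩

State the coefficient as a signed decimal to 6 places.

-0.267261  (= −√(1/14))

j₁+j₂−J=2  J+j₁−j₂=3  J−j₁+j₂=1  j₁+j₂+J+1=7
(j₁±m₁, j₂±m₂, J±M) = (2,3,2,1,2,2)
P² = 8/7
sum k=1..2:
  [1] −1/2 = -1/2
  [2] +1/4 = 1/4
S = -1/4
C² = P²·S² = 1/14 ; C = -0.267261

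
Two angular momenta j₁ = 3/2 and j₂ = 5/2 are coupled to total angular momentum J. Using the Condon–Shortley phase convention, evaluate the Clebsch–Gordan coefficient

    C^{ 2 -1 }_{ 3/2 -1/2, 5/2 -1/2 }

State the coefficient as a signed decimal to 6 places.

triangle: 2!×1!×3!/7! = 12/5040
(j±m)!: 1!×2!×2!×3!×1!×3! = 144
prefactor² = (2J+1)×Δ×N² = 12/7
  k=1: −1/(1!×1!×1!×1!×0!×2!) = -1/2
  k=2: +1/(2!×0!×0!×0!×1!×3!) = 1/12
Σ = -5/12  ⇒  CG² = 12/7×(-5/12)² = 25/84
CG = −√(25/84) = -0.545545

−√(25/84) = -0.545545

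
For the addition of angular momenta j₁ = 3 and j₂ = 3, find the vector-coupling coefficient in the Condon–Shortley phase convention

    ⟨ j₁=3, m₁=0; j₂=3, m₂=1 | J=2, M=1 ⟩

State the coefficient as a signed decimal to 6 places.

j₁+j₂−J=4  J+j₁−j₂=2  J−j₁+j₂=2  j₁+j₂+J+1=9
(j₁±m₁, j₂±m₂, J±M) = (3,3,4,2,3,1)
P² = 96/7
sum k=2..3:
  [2] +1/8 = 1/8
  [3] −1/12 = -1/12
S = 1/24
C² = P²·S² = 1/42 ; C = +0.154303

+√(1/42) = +0.154303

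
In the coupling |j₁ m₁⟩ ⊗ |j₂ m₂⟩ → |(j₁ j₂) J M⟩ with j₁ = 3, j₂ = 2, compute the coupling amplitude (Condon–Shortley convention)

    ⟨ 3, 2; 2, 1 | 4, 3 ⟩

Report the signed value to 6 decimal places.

j₁+j₂−J=1  J+j₁−j₂=5  J−j₁+j₂=3  j₁+j₂+J+1=10
(j₁±m₁, j₂±m₂, J±M) = (5,1,3,1,7,1)
P² = 6480
sum k=0..1:
  [0] +1/144 = 1/144
  [1] −1/240 = -1/240
S = 1/360
C² = P²·S² = 1/20 ; C = +0.223607

+√(1/20) = +0.223607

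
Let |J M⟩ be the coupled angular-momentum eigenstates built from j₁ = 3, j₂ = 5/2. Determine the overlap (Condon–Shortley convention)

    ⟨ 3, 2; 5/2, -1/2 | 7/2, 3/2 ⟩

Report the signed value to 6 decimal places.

√[8·2!4!3!/10! · 5!1!2!3!5!2!] = √(1536/7)
  +(−1)^0/∏(0,2,1,2,3,1)! = 1/24  (running 1/24)
  +(−1)^1/∏(1,1,0,1,4,2)! = -1/48  (running 1/48)
⟨..|..⟩ = √(1536/7)·(1/48) = +0.308607

+0.308607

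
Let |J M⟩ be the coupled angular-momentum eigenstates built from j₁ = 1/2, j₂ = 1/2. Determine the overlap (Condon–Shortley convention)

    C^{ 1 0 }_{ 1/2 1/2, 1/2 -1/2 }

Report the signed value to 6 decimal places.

j₁+j₂−J=0  J+j₁−j₂=1  J−j₁+j₂=1  j₁+j₂+J+1=3
(j₁±m₁, j₂±m₂, J±M) = (1,0,0,1,1,1)
P² = 1/2
sum k=0..0:
  [0] +1/1 = 1
S = 1
C² = P²·S² = 1/2 ; C = +0.707107

+√(1/2) ≈ +0.707107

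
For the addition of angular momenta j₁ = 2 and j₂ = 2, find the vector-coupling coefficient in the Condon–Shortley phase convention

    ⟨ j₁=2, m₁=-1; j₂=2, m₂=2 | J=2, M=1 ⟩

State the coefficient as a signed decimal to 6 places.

+0.654654

j₁+j₂−J=2  J+j₁−j₂=2  J−j₁+j₂=2  j₁+j₂+J+1=7
(j₁±m₁, j₂±m₂, J±M) = (1,3,4,0,3,1)
P² = 48/7
sum k=2..2:
  [2] +1/4 = 1/4
S = 1/4
C² = P²·S² = 3/7 ; C = +0.654654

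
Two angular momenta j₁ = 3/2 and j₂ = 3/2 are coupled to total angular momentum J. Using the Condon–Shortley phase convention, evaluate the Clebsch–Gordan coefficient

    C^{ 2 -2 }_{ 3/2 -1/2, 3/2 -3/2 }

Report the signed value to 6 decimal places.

+√(1/2) = +0.707107

triangle: 1!×2!×2!/6! = 4/720
(j±m)!: 1!×2!×0!×3!×0!×4! = 288
prefactor² = (2J+1)×Δ×N² = 8
  k=0: +1/(0!×1!×2!×0!×0!×2!) = 1/4
Σ = 1/4  ⇒  CG² = 8×1/4² = 1/2
CG = +√(1/2) = +0.707107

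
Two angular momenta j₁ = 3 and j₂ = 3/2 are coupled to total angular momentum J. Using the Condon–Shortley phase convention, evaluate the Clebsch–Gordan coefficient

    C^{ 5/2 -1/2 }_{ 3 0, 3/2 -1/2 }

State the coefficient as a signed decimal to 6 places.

j₁+j₂−J=2  J+j₁−j₂=4  J−j₁+j₂=1  j₁+j₂+J+1=8
(j₁±m₁, j₂±m₂, J±M) = (3,3,1,2,2,3)
P² = 216/35
sum k=0..1:
  [0] +1/12 = 1/12
  [1] −1/4 = -1/4
S = -1/6
C² = P²·S² = 6/35 ; C = -0.414039

−√(6/35) ≈ -0.414039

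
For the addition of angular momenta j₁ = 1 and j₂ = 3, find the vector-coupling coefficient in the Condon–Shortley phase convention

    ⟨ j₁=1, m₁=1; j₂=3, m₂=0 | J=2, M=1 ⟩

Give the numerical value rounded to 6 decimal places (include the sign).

√[5·2!0!4!/7! · 2!0!3!3!3!1!] = √(144/7)
  +(−1)^0/∏(0,2,0,3,0,1)! = 1/12  (running 1/12)
⟨..|..⟩ = √(144/7)·(1/12) = +0.377964

+0.377964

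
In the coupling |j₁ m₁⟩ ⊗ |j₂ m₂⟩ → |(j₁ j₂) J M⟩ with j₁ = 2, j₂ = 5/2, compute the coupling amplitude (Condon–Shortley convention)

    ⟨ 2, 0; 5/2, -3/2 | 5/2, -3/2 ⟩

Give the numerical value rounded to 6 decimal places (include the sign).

√[6·2!2!3!/8! · 2!2!1!4!1!4!] = √(288/35)
  +(−1)^0/∏(0,2,2,1,0,2)! = 1/8  (running 1/8)
  +(−1)^1/∏(1,1,1,0,1,3)! = -1/6  (running -1/24)
⟨..|..⟩ = √(288/35)·(-1/24) = -0.119523

−√(1/70) ≈ -0.119523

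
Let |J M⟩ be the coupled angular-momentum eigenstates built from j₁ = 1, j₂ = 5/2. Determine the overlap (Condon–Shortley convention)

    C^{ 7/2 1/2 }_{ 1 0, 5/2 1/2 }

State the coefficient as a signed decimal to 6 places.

+√(4/7) = +0.755929

j₁+j₂−J=0  J+j₁−j₂=2  J−j₁+j₂=5  j₁+j₂+J+1=8
(j₁±m₁, j₂±m₂, J±M) = (1,1,3,2,4,3)
P² = 576/7
sum k=0..0:
  [0] +1/12 = 1/12
S = 1/12
C² = P²·S² = 4/7 ; C = +0.755929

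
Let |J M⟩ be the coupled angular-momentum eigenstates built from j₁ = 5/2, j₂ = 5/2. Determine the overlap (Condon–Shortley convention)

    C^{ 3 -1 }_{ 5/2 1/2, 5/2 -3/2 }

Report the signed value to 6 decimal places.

+√(1/30) = +0.182574

j₁+j₂−J=2  J+j₁−j₂=3  J−j₁+j₂=3  j₁+j₂+J+1=9
(j₁±m₁, j₂±m₂, J±M) = (3,2,1,4,2,4)
P² = 96/5
sum k=0..1:
  [0] +1/8 = 1/8
  [1] −1/12 = -1/12
S = 1/24
C² = P²·S² = 1/30 ; C = +0.182574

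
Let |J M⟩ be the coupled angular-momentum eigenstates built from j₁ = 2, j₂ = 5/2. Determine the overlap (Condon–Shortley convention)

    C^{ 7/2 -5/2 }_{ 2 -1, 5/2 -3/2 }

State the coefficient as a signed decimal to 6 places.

+√(1/63) = +0.125988

√[8·1!3!4!/9! · 1!3!1!4!1!6!] = √(2304/7)
  +(−1)^0/∏(0,1,3,1,0,3)! = 1/36  (running 1/36)
  +(−1)^1/∏(1,0,2,0,1,4)! = -1/48  (running 1/144)
⟨..|..⟩ = √(2304/7)·(1/144) = +0.125988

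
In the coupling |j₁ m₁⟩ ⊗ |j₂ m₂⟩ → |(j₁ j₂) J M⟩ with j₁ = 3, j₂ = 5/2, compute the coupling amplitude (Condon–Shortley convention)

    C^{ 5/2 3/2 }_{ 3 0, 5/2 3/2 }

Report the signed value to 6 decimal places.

j₁+j₂−J=3  J+j₁−j₂=3  J−j₁+j₂=2  j₁+j₂+J+1=9
(j₁±m₁, j₂±m₂, J±M) = (3,3,4,1,4,1)
P² = 864/35
sum k=2..3:
  [2] +1/8 = 1/8
  [3] −1/36 = -1/36
S = 7/72
C² = P²·S² = 7/30 ; C = +0.483046

+√(7/30) = +0.483046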